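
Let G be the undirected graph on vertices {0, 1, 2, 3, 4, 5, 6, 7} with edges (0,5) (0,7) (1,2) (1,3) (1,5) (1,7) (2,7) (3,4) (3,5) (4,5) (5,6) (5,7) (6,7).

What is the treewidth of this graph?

2

A width-2 tree decomposition is:
Bags: B1 = {0, 5, 7}  B2 = {1, 5, 7}  B3 = {1, 3, 5}  B4 = {5, 6, 7}  B5 = {1, 2, 7}  B6 = {3, 4, 5}
Tree: B1–B2, B2–B3, B1–B4, B2–B5, B3–B6
The largest bag has 3 vertices, giving width 2; this decomposition certifies tw(G) ≤ 2. For the lower bound, the 3 vertices {1, 2, 7} are pairwise adjacent, and any tree decomposition puts a clique entirely inside one bag — forcing width ≥ 2. Therefore the treewidth is 2.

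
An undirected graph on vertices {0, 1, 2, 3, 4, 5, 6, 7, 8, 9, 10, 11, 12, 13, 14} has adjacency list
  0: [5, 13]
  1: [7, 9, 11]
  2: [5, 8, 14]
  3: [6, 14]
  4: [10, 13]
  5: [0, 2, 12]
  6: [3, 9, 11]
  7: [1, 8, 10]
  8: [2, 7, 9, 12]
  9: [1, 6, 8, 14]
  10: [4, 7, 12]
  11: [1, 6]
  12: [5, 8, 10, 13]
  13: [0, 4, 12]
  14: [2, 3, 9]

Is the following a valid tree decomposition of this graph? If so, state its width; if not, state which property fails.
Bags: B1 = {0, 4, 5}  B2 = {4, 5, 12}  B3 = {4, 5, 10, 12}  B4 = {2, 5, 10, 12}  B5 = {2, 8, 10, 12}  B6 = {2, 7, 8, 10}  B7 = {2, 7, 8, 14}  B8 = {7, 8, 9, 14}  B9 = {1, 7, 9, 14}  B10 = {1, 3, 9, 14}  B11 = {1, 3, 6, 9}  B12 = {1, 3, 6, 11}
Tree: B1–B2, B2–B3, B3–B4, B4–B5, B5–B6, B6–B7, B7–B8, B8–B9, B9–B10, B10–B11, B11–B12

A tree decomposition must satisfy three properties: every vertex lies in some bag; for every edge, both endpoints lie together in some bag; and for every vertex, the bags containing it form a connected subtree. Here vertex 13 appears in no bag, so the decomposition is invalid.

No — vertex 13 appears in no bag.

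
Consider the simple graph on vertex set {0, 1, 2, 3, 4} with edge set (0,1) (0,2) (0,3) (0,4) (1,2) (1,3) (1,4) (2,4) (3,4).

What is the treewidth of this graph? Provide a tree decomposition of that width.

The largest bag has 4 vertices, giving width 3; this decomposition certifies tw(G) ≤ 3. For the lower bound, the 4 vertices {0, 1, 2, 4} are pairwise adjacent, and any tree decomposition puts a clique entirely inside one bag — forcing width ≥ 3. Combining the bounds, tw(G) = 3.

Treewidth 3.
One optimal decomposition is:
Bags: B1 = {0, 1, 2, 4}  B2 = {0, 1, 3, 4}
Tree: B1–B2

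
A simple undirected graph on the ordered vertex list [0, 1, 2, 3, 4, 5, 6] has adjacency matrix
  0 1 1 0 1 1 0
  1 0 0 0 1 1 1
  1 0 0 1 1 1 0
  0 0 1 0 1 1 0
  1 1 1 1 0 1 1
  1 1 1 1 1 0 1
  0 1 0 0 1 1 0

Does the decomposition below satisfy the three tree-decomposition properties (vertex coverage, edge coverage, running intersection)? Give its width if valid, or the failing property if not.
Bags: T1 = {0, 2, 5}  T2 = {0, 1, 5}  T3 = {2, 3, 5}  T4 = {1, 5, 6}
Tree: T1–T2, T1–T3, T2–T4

A tree decomposition must satisfy three properties: every vertex lies in some bag; for every edge, both endpoints lie together in some bag; and for every vertex, the bags containing it form a connected subtree. Here vertex 4 appears in no bag, so the decomposition is invalid.

No — vertex 4 appears in no bag.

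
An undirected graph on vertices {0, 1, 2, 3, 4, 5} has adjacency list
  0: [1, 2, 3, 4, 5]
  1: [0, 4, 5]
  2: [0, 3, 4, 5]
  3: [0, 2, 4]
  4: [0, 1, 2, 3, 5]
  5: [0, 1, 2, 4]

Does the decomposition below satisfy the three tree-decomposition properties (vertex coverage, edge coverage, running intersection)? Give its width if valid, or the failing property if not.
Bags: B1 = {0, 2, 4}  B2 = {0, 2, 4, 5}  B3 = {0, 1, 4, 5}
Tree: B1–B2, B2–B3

A tree decomposition must satisfy three properties: every vertex lies in some bag; for every edge, both endpoints lie together in some bag; and for every vertex, the bags containing it form a connected subtree. Here vertex 3 appears in no bag, so the decomposition is invalid.

No — vertex 3 appears in no bag.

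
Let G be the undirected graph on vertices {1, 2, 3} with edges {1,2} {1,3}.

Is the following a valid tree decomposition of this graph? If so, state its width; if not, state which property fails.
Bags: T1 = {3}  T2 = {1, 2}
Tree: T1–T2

No — edge (1,3) lies in no bag.

A tree decomposition must satisfy three properties: every vertex lies in some bag; for every edge, both endpoints lie together in some bag; and for every vertex, the bags containing it form a connected subtree. Here edge (1,3) lies in no bag, so the decomposition is invalid.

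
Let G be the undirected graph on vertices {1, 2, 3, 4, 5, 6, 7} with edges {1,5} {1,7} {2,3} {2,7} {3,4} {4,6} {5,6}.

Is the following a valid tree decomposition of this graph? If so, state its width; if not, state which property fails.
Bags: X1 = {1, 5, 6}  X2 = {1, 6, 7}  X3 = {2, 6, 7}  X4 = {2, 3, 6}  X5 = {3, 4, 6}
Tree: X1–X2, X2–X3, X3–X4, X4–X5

Checking the three conditions: (i) the bags cover all of {1, 2, 3, 4, 5, 6, 7}; (ii) for each edge, some bag contains both endpoints; (iii) the bags containing any fixed vertex form a subtree. All hold, so the decomposition is valid with width 3 − 1 = 2.

Yes; width 2.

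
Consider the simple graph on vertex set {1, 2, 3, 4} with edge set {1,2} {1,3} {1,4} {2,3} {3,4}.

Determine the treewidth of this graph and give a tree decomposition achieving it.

The largest bag has 3 vertices, giving width 2; this decomposition certifies tw(G) ≤ 2. Conversely, {1, 2, 3} is a clique of size 3, and the vertices of any clique must share a bag in every tree decomposition; so some bag has ≥ 3 vertices and tw(G) ≥ 2. The upper and lower bounds meet at 2, so that is the treewidth.

Treewidth 2.
Bags: B1 = {1, 2, 3}  B2 = {1, 3, 4}
Tree: B1–B2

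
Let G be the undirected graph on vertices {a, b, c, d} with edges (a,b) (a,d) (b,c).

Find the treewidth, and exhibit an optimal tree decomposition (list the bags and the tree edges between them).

Every bag has size at most 2, so the width is 2 − 1 = 1 and tw(G) ≤ 1. G has an edge, so its treewidth is at least 1. The upper and lower bounds meet at 1, so that is the treewidth.

Treewidth 1.
One such decomposition:
Bags: B1 = {a, b}  B2 = {b, c}  B3 = {a, d}
Tree: B1–B2, B1–B3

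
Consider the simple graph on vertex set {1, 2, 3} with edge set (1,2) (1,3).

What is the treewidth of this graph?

1

A width-1 tree decomposition is:
Bags: B1 = {1, 2}  B2 = {1, 3}
Tree: B1–B2
The largest bag has 2 vertices, giving width 1; this decomposition certifies tw(G) ≤ 1. Any graph with an edge has treewidth ≥ 1, and G has the edge 2–1. The upper and lower bounds meet at 1, so that is the treewidth.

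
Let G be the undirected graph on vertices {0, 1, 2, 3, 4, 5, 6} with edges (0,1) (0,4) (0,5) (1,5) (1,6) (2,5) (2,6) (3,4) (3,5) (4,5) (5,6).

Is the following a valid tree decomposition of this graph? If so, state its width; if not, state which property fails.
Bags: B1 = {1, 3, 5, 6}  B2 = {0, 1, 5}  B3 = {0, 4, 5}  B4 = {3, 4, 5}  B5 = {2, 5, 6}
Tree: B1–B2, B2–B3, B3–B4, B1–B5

No — bags containing vertex 3 are not connected in the tree.

A tree decomposition must satisfy three properties: every vertex lies in some bag; for every edge, both endpoints lie together in some bag; and for every vertex, the bags containing it form a connected subtree. Here bags containing vertex 3 are not connected in the tree, so the decomposition is invalid.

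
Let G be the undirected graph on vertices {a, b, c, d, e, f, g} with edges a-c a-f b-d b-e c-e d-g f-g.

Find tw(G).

2

A width-2 tree decomposition is:
Bags: B1 = {a, c, f}  B2 = {c, f, g}  B3 = {c, d, g}  B4 = {b, c, d}  B5 = {b, c, e}
Tree: B1–B2, B2–B3, B3–B4, B4–B5
Each bag holds 3 vertices, so the decomposition has width 2, which upper-bounds the treewidth. Since c–a–f–g–d–b–e–c is a cycle in G, G is not acyclic. Forests are exactly the graphs of treewidth ≤ 1, so tw(G) ≥ 2. Combining the bounds, tw(G) = 2.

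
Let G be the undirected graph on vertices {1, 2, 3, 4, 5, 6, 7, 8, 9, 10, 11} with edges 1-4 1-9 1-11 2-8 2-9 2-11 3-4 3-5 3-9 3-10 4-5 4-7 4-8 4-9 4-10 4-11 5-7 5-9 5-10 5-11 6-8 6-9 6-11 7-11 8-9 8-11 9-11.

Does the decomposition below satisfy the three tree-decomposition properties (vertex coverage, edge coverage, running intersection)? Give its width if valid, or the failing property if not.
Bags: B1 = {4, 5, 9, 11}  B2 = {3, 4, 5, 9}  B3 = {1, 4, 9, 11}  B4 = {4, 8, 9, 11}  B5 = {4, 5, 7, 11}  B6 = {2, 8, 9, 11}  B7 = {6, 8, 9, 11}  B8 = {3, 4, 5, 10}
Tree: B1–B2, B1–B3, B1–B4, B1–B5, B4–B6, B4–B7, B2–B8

Every vertex of G appears in some bag (union = {1, 2, 3, 4, 5, 6, 7, 8, 9, 10, 11}); every edge is covered by a bag; and for each vertex v the set of bags containing v is connected in the bag tree. The decomposition is therefore valid. The largest bag has 4 vertices, so the width is 3.

Yes; width 3.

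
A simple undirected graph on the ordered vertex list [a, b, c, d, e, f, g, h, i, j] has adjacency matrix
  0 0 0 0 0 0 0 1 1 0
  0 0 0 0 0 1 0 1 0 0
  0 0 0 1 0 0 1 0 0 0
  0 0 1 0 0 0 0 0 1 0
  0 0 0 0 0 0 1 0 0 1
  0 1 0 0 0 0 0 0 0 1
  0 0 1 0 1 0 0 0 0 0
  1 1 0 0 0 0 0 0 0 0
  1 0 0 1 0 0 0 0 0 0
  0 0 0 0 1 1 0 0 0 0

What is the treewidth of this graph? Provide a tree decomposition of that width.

Treewidth 2.
Bags: B1 = {c, d, i}  B2 = {a, c, i}  B3 = {a, c, h}  B4 = {b, c, h}  B5 = {b, c, f}  B6 = {c, f, j}  B7 = {c, e, j}  B8 = {c, e, g}
Tree: B1–B2, B2–B3, B3–B4, B4–B5, B5–B6, B6–B7, B7–B8

The largest bag has 3 vertices, giving width 2; this decomposition certifies tw(G) ≤ 2. Since c–d–i–a–h–b–f–j–e–g–c is a cycle in G, G is not acyclic. Forests are exactly the graphs of treewidth ≤ 1, so tw(G) ≥ 2. The upper and lower bounds meet at 2, so that is the treewidth.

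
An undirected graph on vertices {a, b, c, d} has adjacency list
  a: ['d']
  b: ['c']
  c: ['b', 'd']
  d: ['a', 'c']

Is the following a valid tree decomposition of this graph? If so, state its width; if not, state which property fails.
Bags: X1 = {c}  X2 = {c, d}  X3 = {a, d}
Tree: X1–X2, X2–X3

A tree decomposition must satisfy three properties: every vertex lies in some bag; for every edge, both endpoints lie together in some bag; and for every vertex, the bags containing it form a connected subtree. Here vertex b appears in no bag, so the decomposition is invalid.

No — vertex b appears in no bag.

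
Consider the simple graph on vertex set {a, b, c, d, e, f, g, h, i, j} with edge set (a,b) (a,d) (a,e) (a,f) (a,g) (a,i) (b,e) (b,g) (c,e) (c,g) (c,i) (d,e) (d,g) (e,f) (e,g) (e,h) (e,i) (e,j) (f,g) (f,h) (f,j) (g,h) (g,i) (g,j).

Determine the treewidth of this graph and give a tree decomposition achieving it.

The largest bag has 4 vertices, giving width 3; this decomposition certifies tw(G) ≤ 3. On the other hand G contains the 4-clique {e, f, g, j}. A clique must lie in a single bag of any decomposition, so no decomposition can have width below 3. The upper and lower bounds meet at 3, so that is the treewidth.

Treewidth 3.
Bags: B1 = {a, e, g, i}  B2 = {c, e, g, i}  B3 = {a, e, f, g}  B4 = {e, f, g, j}  B5 = {a, d, e, g}  B6 = {a, b, e, g}  B7 = {e, f, g, h}
Tree: B1–B2, B1–B3, B3–B4, B3–B5, B1–B6, B4–B7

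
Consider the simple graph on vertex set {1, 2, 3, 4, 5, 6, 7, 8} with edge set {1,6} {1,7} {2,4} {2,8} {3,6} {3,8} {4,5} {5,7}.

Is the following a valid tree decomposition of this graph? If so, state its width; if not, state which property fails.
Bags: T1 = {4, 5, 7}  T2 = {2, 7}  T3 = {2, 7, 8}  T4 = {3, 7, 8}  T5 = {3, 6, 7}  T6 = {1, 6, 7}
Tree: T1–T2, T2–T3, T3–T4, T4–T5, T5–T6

No — edge (4,2) lies in no bag.

A tree decomposition must satisfy three properties: every vertex lies in some bag; for every edge, both endpoints lie together in some bag; and for every vertex, the bags containing it form a connected subtree. Here edge (4,2) lies in no bag, so the decomposition is invalid.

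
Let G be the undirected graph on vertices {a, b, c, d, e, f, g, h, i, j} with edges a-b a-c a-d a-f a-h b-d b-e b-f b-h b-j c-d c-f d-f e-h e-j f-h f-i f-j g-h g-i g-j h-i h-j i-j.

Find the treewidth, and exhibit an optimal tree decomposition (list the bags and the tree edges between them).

The largest bag has 4 vertices, giving width 3; this decomposition certifies tw(G) ≤ 3. For the lower bound, the 4 vertices {g, h, i, j} are pairwise adjacent, and any tree decomposition puts a clique entirely inside one bag — forcing width ≥ 3. Therefore the treewidth is 3.

Treewidth 3.
One optimal decomposition is:
Bags: B1 = {b, f, h, j}  B2 = {a, b, f, h}  B3 = {a, b, d, f}  B4 = {a, c, d, f}  B5 = {f, h, i, j}  B6 = {b, e, h, j}  B7 = {g, h, i, j}
Tree: B1–B2, B2–B3, B3–B4, B1–B5, B1–B6, B5–B7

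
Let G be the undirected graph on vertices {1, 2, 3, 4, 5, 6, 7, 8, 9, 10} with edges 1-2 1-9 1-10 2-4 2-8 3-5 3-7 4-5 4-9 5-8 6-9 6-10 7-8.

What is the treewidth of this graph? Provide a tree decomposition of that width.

Each bag holds 3 vertices, so the decomposition has width 2, which upper-bounds the treewidth. The edges 7–3–5–8–7 form a cycle, so G is not a tree and its treewidth is at least 2. The upper and lower bounds meet at 2, so that is the treewidth.

Treewidth 2.
Bags: B1 = {3, 7, 8}  B2 = {3, 5, 8}  B3 = {2, 5, 8}  B4 = {2, 4, 5}  B5 = {1, 2, 4}  B6 = {1, 4, 9}  B7 = {1, 9, 10}  B8 = {6, 9, 10}
Tree: B1–B2, B2–B3, B3–B4, B4–B5, B5–B6, B6–B7, B7–B8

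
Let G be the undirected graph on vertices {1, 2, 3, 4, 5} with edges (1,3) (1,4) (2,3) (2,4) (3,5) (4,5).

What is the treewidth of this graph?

2

A width-2 tree decomposition is:
Bags: B1 = {2, 3, 4}  B2 = {1, 3, 4}  B3 = {3, 4, 5}
Tree: B1–B2, B2–B3
Each bag holds 3 vertices, so the decomposition has width 2, which upper-bounds the treewidth. Since 2–4–1–3–2 is a cycle in G, G is not acyclic. Forests are exactly the graphs of treewidth ≤ 1, so tw(G) ≥ 2. The upper and lower bounds meet at 2, so that is the treewidth.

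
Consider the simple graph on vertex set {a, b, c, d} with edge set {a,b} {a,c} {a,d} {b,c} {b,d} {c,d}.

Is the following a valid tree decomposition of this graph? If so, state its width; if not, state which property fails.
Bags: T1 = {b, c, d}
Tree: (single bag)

A tree decomposition must satisfy three properties: every vertex lies in some bag; for every edge, both endpoints lie together in some bag; and for every vertex, the bags containing it form a connected subtree. Here vertex a appears in no bag, so the decomposition is invalid.

No — vertex a appears in no bag.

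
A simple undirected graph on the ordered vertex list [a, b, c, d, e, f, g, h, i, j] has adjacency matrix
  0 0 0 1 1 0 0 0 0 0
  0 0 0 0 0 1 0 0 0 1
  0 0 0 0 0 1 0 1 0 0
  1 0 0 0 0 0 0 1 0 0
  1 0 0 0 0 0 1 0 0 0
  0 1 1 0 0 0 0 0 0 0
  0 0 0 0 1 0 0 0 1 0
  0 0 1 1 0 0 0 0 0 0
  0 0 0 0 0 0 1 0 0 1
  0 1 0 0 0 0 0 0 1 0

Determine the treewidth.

2

A width-2 tree decomposition is:
Bags: B1 = {b, f, j}  B2 = {c, f, j}  B3 = {c, h, j}  B4 = {d, h, j}  B5 = {a, d, j}  B6 = {a, e, j}  B7 = {e, g, j}  B8 = {g, i, j}
Tree: B1–B2, B2–B3, B3–B4, B4–B5, B5–B6, B6–B7, B7–B8
The largest bag has 3 vertices, giving width 2; this decomposition certifies tw(G) ≤ 2. The edges j–b–f–c–h–d–a–e–g–i–j form a cycle, so G is not a tree and its treewidth is at least 2. The upper and lower bounds meet at 2, so that is the treewidth.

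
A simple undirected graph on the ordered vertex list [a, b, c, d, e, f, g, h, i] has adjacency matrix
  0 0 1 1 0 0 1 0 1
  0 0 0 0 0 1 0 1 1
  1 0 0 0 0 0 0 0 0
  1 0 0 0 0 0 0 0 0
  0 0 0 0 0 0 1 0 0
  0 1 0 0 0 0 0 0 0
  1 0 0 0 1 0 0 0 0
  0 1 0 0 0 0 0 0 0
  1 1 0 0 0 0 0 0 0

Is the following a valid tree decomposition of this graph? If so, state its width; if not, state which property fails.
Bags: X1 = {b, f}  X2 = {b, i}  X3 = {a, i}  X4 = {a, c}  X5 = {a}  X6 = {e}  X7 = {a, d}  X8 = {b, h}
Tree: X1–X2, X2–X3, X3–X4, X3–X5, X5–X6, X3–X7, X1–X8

No — vertex g appears in no bag.

A tree decomposition must satisfy three properties: every vertex lies in some bag; for every edge, both endpoints lie together in some bag; and for every vertex, the bags containing it form a connected subtree. Here vertex g appears in no bag, so the decomposition is invalid.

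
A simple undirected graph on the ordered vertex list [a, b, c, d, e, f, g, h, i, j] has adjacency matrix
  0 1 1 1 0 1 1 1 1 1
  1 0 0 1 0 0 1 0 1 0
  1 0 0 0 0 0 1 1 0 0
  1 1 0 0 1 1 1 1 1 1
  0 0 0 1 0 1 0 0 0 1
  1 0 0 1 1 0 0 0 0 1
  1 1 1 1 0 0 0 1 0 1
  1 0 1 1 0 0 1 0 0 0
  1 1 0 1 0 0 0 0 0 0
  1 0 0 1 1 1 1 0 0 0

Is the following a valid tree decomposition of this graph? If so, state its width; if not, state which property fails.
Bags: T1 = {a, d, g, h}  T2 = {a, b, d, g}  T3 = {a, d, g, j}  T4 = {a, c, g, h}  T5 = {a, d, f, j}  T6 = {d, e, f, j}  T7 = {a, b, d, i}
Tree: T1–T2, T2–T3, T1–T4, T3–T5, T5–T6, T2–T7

Yes; width 3.

Vertex coverage: the bags together contain {a, b, c, d, e, f, g, h, i, j}, the full vertex set. Edge coverage: each edge of G has both endpoints in at least one bag. Running intersection: for every vertex, the bags containing it form a connected subtree. All three properties hold, so this is a valid tree decomposition of width max|bag| − 1 = 3, and hence tw(G) ≤ 3.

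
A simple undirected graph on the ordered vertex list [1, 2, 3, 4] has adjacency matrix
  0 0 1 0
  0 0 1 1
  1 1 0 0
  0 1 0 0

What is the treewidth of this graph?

A width-1 tree decomposition is:
Bags: B1 = {2, 4}  B2 = {2, 3}  B3 = {1, 3}
Tree: B1–B2, B2–B3
The largest bag has 2 vertices, giving width 1; this decomposition certifies tw(G) ≤ 1. G has an edge, so its treewidth is at least 1. Combining the bounds, tw(G) = 1.

1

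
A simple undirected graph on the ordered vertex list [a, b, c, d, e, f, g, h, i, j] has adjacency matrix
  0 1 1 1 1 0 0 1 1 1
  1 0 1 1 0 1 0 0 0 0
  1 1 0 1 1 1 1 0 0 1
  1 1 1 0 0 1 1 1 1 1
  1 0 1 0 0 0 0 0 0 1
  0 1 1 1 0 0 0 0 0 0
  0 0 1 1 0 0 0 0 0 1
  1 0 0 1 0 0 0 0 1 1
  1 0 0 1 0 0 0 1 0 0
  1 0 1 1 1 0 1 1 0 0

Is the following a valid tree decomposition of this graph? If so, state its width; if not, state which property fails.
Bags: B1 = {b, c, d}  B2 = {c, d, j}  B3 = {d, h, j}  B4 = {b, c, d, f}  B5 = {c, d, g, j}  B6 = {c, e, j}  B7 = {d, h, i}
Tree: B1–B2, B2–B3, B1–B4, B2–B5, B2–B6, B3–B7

No — vertex a appears in no bag.

A tree decomposition must satisfy three properties: every vertex lies in some bag; for every edge, both endpoints lie together in some bag; and for every vertex, the bags containing it form a connected subtree. Here vertex a appears in no bag, so the decomposition is invalid.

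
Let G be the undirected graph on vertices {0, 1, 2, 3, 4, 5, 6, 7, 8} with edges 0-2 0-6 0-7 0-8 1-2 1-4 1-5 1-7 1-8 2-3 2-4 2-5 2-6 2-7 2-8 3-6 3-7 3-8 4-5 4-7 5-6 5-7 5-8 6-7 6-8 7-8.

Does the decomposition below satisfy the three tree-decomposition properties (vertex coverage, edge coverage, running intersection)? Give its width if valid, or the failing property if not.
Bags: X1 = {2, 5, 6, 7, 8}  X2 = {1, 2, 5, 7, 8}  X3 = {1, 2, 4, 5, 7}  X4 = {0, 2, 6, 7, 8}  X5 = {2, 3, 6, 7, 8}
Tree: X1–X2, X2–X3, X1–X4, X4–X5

Checking the three conditions: (i) the bags cover all of {0, 1, 2, 3, 4, 5, 6, 7, 8}; (ii) for each edge, some bag contains both endpoints; (iii) the bags containing any fixed vertex form a subtree. All hold, so the decomposition is valid with width 5 − 1 = 4.

Yes; width 4.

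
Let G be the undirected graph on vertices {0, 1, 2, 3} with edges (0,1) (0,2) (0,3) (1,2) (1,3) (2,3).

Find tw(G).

3

A width-3 tree decomposition is:
Bags: B1 = {0, 1, 2, 3}
Tree: (single bag)
A single bag containing all 4 vertices is trivially a valid decomposition of width 3. On the other hand G contains the 4-clique {0, 1, 2, 3}. A clique must lie in a single bag of any decomposition, so no decomposition can have width below 3. The upper and lower bounds meet at 3, so that is the treewidth.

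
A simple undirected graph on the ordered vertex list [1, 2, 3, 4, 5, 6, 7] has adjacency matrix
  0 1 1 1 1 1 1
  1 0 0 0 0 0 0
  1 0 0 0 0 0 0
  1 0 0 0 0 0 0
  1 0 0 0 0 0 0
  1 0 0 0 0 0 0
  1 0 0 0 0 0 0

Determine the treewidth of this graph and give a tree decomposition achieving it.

Treewidth 1.
One optimal decomposition is:
Bags: B1 = {1, 6}  B2 = {1, 3}  B3 = {1, 7}  B4 = {1, 5}  B5 = {1, 2}  B6 = {1, 4}
Tree: B1–B2, B2–B3, B3–B4, B3–B5, B2–B6

Every bag has size at most 2, so the width is 2 − 1 = 1 and tw(G) ≤ 1. Since G has at least one edge (e.g. 1–6), it is not an edgeless graph, so tw(G) ≥ 1. Therefore the treewidth is 1.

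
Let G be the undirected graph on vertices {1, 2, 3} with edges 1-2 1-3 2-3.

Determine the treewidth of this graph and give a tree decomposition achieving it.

Treewidth 2.
Bags: B1 = {1, 2, 3}
Tree: (single bag)

A single bag containing all 3 vertices is trivially a valid decomposition of width 2. On the other hand G contains the 3-clique {1, 2, 3}. A clique must lie in a single bag of any decomposition, so no decomposition can have width below 2. Hence tw(G) = 2 exactly.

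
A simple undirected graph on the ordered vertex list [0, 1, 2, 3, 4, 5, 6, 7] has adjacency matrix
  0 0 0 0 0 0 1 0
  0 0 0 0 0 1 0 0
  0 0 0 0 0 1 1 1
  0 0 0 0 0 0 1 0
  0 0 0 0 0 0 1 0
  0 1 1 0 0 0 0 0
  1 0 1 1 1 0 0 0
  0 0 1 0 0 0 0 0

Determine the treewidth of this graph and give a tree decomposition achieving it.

Every bag has size at most 2, so the width is 2 − 1 = 1 and tw(G) ≤ 1. Since G has at least one edge (e.g. 1–5), it is not an edgeless graph, so tw(G) ≥ 1. Combining the bounds, tw(G) = 1.

Treewidth 1.
Bags: B1 = {1, 5}  B2 = {2, 5}  B3 = {2, 6}  B4 = {3, 6}  B5 = {0, 6}  B6 = {2, 7}  B7 = {4, 6}
Tree: B1–B2, B2–B3, B3–B4, B3–B5, B2–B6, B3–B7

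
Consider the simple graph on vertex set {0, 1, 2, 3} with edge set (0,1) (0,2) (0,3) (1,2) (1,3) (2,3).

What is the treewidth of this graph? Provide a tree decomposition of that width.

A single bag containing all 4 vertices is trivially a valid decomposition of width 3. On the other hand G contains the 4-clique {0, 1, 2, 3}. A clique must lie in a single bag of any decomposition, so no decomposition can have width below 3. Therefore the treewidth is 3.

Treewidth 3.
One optimal decomposition is:
Bags: B1 = {0, 1, 2, 3}
Tree: (single bag)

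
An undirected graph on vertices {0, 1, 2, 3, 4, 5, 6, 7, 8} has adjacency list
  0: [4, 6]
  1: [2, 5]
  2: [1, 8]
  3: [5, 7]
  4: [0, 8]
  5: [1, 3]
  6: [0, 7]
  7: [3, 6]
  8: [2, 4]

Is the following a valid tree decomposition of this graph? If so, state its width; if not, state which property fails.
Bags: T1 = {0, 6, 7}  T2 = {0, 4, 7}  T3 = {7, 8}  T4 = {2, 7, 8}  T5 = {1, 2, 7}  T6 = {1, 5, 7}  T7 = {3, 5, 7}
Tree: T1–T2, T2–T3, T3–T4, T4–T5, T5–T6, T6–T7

A tree decomposition must satisfy three properties: every vertex lies in some bag; for every edge, both endpoints lie together in some bag; and for every vertex, the bags containing it form a connected subtree. Here edge (4,8) lies in no bag, so the decomposition is invalid.

No — edge (4,8) lies in no bag.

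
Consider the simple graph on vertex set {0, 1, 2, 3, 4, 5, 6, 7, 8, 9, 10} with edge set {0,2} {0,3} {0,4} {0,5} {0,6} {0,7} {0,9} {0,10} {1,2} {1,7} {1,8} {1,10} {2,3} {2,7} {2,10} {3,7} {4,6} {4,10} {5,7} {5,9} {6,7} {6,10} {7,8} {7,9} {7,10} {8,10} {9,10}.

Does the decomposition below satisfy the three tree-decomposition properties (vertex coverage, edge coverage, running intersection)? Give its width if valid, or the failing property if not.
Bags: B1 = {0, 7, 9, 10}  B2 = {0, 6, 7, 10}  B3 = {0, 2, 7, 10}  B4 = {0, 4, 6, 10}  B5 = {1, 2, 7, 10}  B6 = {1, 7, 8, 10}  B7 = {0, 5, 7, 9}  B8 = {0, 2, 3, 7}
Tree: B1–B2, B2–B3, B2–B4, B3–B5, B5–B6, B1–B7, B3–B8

Yes; width 3.

Checking the three conditions: (i) the bags cover all of {0, 1, 2, 3, 4, 5, 6, 7, 8, 9, 10}; (ii) for each edge, some bag contains both endpoints; (iii) the bags containing any fixed vertex form a subtree. All hold, so the decomposition is valid with width 4 − 1 = 3.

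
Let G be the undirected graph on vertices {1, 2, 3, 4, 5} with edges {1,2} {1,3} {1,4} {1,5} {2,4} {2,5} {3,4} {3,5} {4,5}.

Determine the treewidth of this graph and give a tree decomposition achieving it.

Treewidth 3.
Bags: B1 = {1, 2, 4, 5}  B2 = {1, 3, 4, 5}
Tree: B1–B2

Each bag holds 4 vertices, so the decomposition has width 3, which upper-bounds the treewidth. For the lower bound, the 4 vertices {1, 2, 4, 5} are pairwise adjacent, and any tree decomposition puts a clique entirely inside one bag — forcing width ≥ 3. The upper and lower bounds meet at 3, so that is the treewidth.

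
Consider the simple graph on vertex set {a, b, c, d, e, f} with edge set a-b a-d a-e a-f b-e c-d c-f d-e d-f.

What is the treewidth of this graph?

2

A width-2 tree decomposition is:
Bags: B1 = {a, d, e}  B2 = {a, d, f}  B3 = {c, d, f}  B4 = {a, b, e}
Tree: B1–B2, B2–B3, B1–B4
Each bag holds 3 vertices, so the decomposition has width 2, which upper-bounds the treewidth. For the lower bound, the 3 vertices {c, d, f} are pairwise adjacent, and any tree decomposition puts a clique entirely inside one bag — forcing width ≥ 2. Therefore the treewidth is 2.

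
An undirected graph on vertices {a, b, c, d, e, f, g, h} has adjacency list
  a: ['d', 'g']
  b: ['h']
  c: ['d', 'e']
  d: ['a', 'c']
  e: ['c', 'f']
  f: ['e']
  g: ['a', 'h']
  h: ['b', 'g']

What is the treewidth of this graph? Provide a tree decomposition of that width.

Every bag has size at most 2, so the width is 2 − 1 = 1 and tw(G) ≤ 1. Any graph with an edge has treewidth ≥ 1, and G has the edge f–e. Combining the bounds, tw(G) = 1.

Treewidth 1.
One such decomposition:
Bags: B1 = {e, f}  B2 = {c, e}  B3 = {c, d}  B4 = {a, d}  B5 = {a, g}  B6 = {g, h}  B7 = {b, h}
Tree: B1–B2, B2–B3, B3–B4, B4–B5, B5–B6, B6–B7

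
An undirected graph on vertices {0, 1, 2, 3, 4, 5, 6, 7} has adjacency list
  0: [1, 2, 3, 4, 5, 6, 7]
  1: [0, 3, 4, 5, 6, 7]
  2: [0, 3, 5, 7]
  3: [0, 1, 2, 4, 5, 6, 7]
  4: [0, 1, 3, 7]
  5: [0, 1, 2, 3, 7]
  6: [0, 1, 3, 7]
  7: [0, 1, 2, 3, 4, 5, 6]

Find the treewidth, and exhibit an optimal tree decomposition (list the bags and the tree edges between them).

Treewidth 4.
One optimal decomposition is:
Bags: B1 = {0, 1, 3, 5, 7}  B2 = {0, 1, 3, 6, 7}  B3 = {0, 1, 3, 4, 7}  B4 = {0, 2, 3, 5, 7}
Tree: B1–B2, B2–B3, B1–B4

Every bag has size at most 5, so the width is 5 − 1 = 4 and tw(G) ≤ 4. For the lower bound, the 5 vertices {0, 1, 3, 4, 7} are pairwise adjacent, and any tree decomposition puts a clique entirely inside one bag — forcing width ≥ 4. The upper and lower bounds meet at 4, so that is the treewidth.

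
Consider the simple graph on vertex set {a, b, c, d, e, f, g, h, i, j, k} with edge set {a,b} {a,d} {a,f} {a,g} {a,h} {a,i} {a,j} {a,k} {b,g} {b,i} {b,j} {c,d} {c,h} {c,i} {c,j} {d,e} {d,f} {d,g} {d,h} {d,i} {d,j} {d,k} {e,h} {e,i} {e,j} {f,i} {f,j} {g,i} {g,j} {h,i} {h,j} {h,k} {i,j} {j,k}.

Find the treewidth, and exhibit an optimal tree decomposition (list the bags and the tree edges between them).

Treewidth 4.
One such decomposition:
Bags: B1 = {a, d, h, i, j}  B2 = {a, d, f, i, j}  B3 = {d, e, h, i, j}  B4 = {a, d, g, i, j}  B5 = {a, b, g, i, j}  B6 = {c, d, h, i, j}  B7 = {a, d, h, j, k}
Tree: B1–B2, B1–B3, B1–B4, B4–B5, B3–B6, B1–B7

Every bag has size at most 5, so the width is 5 − 1 = 4 and tw(G) ≤ 4. For the lower bound, the 5 vertices {a, d, h, j, k} are pairwise adjacent, and any tree decomposition puts a clique entirely inside one bag — forcing width ≥ 4. The upper and lower bounds meet at 4, so that is the treewidth.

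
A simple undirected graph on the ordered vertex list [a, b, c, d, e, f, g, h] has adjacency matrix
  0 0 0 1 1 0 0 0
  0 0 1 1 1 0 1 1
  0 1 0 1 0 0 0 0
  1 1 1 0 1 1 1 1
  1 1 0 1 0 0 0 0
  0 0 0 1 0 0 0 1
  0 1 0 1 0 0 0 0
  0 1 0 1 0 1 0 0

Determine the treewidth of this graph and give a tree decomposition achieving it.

Each bag holds 3 vertices, so the decomposition has width 2, which upper-bounds the treewidth. For the lower bound, the 3 vertices {a, d, e} are pairwise adjacent, and any tree decomposition puts a clique entirely inside one bag — forcing width ≥ 2. Therefore the treewidth is 2.

Treewidth 2.
Bags: B1 = {b, d, g}  B2 = {b, d, h}  B3 = {b, d, e}  B4 = {b, c, d}  B5 = {a, d, e}  B6 = {d, f, h}
Tree: B1–B2, B2–B3, B1–B4, B3–B5, B2–B6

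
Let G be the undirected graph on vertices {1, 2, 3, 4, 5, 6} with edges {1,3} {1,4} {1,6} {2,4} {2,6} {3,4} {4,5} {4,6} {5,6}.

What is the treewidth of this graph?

A width-2 tree decomposition is:
Bags: B1 = {4, 5, 6}  B2 = {2, 4, 6}  B3 = {1, 4, 6}  B4 = {1, 3, 4}
Tree: B1–B2, B2–B3, B3–B4
The largest bag has 3 vertices, giving width 2; this decomposition certifies tw(G) ≤ 2. On the other hand G contains the 3-clique {1, 3, 4}. A clique must lie in a single bag of any decomposition, so no decomposition can have width below 2. Therefore the treewidth is 2.

2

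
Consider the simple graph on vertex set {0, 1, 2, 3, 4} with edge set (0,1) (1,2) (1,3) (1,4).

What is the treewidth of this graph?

1

A width-1 tree decomposition is:
Bags: B1 = {1, 3}  B2 = {1, 4}  B3 = {1, 2}  B4 = {0, 1}
Tree: B1–B2, B1–B3, B3–B4
Every bag has size at most 2, so the width is 2 − 1 = 1 and tw(G) ≤ 1. Since G has at least one edge (e.g. 3–1), it is not an edgeless graph, so tw(G) ≥ 1. Combining the bounds, tw(G) = 1.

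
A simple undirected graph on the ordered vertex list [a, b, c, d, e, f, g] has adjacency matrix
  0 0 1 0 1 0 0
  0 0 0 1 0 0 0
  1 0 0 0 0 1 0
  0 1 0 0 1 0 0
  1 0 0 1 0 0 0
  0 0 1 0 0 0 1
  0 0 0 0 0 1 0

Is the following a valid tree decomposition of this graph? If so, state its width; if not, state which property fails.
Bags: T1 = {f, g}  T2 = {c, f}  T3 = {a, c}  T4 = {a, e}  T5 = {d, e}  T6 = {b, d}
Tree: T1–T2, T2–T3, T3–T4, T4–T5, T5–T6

Vertex coverage: the bags together contain {a, b, c, d, e, f, g}, the full vertex set. Edge coverage: each edge of G has both endpoints in at least one bag. Running intersection: for every vertex, the bags containing it form a connected subtree. All three properties hold, so this is a valid tree decomposition of width max|bag| − 1 = 1, and hence tw(G) ≤ 1.

Yes; width 1.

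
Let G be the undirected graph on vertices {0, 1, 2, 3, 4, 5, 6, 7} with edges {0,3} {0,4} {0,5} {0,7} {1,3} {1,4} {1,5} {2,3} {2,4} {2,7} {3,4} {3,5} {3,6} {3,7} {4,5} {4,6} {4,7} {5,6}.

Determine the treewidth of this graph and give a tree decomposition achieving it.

The largest bag has 4 vertices, giving width 3; this decomposition certifies tw(G) ≤ 3. For the lower bound, the 4 vertices {2, 3, 4, 7} are pairwise adjacent, and any tree decomposition puts a clique entirely inside one bag — forcing width ≥ 3. Hence tw(G) = 3 exactly.

Treewidth 3.
One optimal decomposition is:
Bags: B1 = {3, 4, 5, 6}  B2 = {0, 3, 4, 5}  B3 = {0, 3, 4, 7}  B4 = {2, 3, 4, 7}  B5 = {1, 3, 4, 5}
Tree: B1–B2, B2–B3, B3–B4, B1–B5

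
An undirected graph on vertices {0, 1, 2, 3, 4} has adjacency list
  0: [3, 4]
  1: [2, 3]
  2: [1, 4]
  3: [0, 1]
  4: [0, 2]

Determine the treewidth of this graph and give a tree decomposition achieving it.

Every bag has size at most 3, so the width is 3 − 1 = 2 and tw(G) ≤ 2. The edges 0–4–2–1–3–0 form a cycle, so G is not a tree and its treewidth is at least 2. Combining the bounds, tw(G) = 2.

Treewidth 2.
One optimal decomposition is:
Bags: B1 = {0, 2, 4}  B2 = {0, 1, 2}  B3 = {0, 1, 3}
Tree: B1–B2, B2–B3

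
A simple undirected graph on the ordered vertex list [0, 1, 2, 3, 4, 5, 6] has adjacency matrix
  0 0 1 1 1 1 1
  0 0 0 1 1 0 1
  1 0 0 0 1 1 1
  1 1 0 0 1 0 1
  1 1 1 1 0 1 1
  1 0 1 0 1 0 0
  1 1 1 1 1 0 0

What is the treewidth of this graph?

3

A width-3 tree decomposition is:
Bags: B1 = {0, 3, 4, 6}  B2 = {0, 2, 4, 6}  B3 = {0, 2, 4, 5}  B4 = {1, 3, 4, 6}
Tree: B1–B2, B2–B3, B1–B4
Each bag holds 4 vertices, so the decomposition has width 3, which upper-bounds the treewidth. On the other hand G contains the 4-clique {0, 2, 4, 5}. A clique must lie in a single bag of any decomposition, so no decomposition can have width below 3. Hence tw(G) = 3 exactly.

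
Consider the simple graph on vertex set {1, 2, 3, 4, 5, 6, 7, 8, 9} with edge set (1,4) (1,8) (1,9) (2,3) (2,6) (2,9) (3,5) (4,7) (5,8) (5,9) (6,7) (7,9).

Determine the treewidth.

A width-3 tree decomposition is:
Bags: B1 = {1, 3, 5, 8}  B2 = {1, 3, 5, 9}  B3 = {1, 2, 3, 9}  B4 = {1, 2, 4, 9}  B5 = {2, 4, 7, 9}  B6 = {2, 4, 6, 7}
Tree: B1–B2, B2–B3, B3–B4, B4–B5, B5–B6
The largest bag has 4 vertices, giving width 3; this decomposition certifies tw(G) ≤ 3. For the lower bound: the 4 vertex sets {3,5,8}, {1}, {9}, {2,4,6,7} are disjoint, each induces a connected subgraph, and every pair is joined by at least one edge of G. Contracting each set to a single vertex therefore yields K_{4} as a minor, and since treewidth is minor-monotone, tw(G) ≥ tw(K_{4}) = 3. The upper and lower bounds meet at 3, so that is the treewidth.

3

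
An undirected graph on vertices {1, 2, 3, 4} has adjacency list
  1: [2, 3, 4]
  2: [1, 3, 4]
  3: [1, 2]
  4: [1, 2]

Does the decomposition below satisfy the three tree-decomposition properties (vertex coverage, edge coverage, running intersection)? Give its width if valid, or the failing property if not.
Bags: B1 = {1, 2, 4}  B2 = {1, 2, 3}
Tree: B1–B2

Yes; width 2.

Every vertex of G appears in some bag (union = {1, 2, 3, 4}); every edge is covered by a bag; and for each vertex v the set of bags containing v is connected in the bag tree. The decomposition is therefore valid. The largest bag has 3 vertices, so the width is 2.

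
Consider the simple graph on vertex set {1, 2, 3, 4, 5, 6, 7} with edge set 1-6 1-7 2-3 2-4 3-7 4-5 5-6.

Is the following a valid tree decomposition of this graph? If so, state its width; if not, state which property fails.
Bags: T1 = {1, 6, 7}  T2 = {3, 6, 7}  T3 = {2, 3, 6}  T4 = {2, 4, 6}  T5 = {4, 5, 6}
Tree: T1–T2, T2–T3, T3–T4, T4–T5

Yes; width 2.

Vertex coverage: the bags together contain {1, 2, 3, 4, 5, 6, 7}, the full vertex set. Edge coverage: each edge of G has both endpoints in at least one bag. Running intersection: for every vertex, the bags containing it form a connected subtree. All three properties hold, so this is a valid tree decomposition of width max|bag| − 1 = 2, and hence tw(G) ≤ 2.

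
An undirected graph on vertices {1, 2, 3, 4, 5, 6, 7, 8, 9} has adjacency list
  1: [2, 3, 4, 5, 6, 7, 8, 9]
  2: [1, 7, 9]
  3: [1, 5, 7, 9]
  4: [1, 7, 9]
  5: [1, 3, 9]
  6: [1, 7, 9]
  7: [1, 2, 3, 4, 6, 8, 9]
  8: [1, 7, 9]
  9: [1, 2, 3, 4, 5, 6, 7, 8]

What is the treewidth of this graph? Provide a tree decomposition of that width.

The largest bag has 4 vertices, giving width 3; this decomposition certifies tw(G) ≤ 3. On the other hand G contains the 4-clique {1, 3, 5, 9}. A clique must lie in a single bag of any decomposition, so no decomposition can have width below 3. Hence tw(G) = 3 exactly.

Treewidth 3.
Bags: B1 = {1, 6, 7, 9}  B2 = {1, 4, 7, 9}  B3 = {1, 3, 7, 9}  B4 = {1, 2, 7, 9}  B5 = {1, 7, 8, 9}  B6 = {1, 3, 5, 9}
Tree: B1–B2, B1–B3, B1–B4, B2–B5, B3–B6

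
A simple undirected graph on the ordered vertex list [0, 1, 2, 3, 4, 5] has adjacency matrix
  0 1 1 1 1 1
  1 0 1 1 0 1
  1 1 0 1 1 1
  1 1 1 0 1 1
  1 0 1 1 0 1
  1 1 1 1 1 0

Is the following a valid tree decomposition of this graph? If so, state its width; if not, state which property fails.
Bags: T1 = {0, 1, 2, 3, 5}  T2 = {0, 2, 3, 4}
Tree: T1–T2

No — edge (5,4) lies in no bag.

A tree decomposition must satisfy three properties: every vertex lies in some bag; for every edge, both endpoints lie together in some bag; and for every vertex, the bags containing it form a connected subtree. Here edge (5,4) lies in no bag, so the decomposition is invalid.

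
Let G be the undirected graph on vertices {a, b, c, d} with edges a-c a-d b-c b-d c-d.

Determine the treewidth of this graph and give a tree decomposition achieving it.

Treewidth 2.
Bags: B1 = {b, c, d}  B2 = {a, c, d}
Tree: B1–B2

The largest bag has 3 vertices, giving width 2; this decomposition certifies tw(G) ≤ 2. On the other hand G contains the 3-clique {a, c, d}. A clique must lie in a single bag of any decomposition, so no decomposition can have width below 2. Therefore the treewidth is 2.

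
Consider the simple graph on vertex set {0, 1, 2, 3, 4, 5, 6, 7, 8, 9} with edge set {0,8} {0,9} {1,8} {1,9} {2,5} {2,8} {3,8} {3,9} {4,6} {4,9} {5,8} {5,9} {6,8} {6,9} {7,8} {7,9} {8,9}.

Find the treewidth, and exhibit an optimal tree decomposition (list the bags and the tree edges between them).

Each bag holds 3 vertices, so the decomposition has width 2, which upper-bounds the treewidth. For the lower bound, the 3 vertices {0, 8, 9} are pairwise adjacent, and any tree decomposition puts a clique entirely inside one bag — forcing width ≥ 2. Therefore the treewidth is 2.

Treewidth 2.
Bags: B1 = {5, 8, 9}  B2 = {1, 8, 9}  B3 = {6, 8, 9}  B4 = {0, 8, 9}  B5 = {4, 6, 9}  B6 = {7, 8, 9}  B7 = {2, 5, 8}  B8 = {3, 8, 9}
Tree: B1–B2, B2–B3, B2–B4, B3–B5, B3–B6, B1–B7, B3–B8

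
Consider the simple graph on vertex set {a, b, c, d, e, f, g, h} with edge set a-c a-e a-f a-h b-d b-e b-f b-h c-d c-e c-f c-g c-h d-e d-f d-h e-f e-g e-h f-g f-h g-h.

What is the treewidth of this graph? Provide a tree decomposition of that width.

Each bag holds 5 vertices, so the decomposition has width 4, which upper-bounds the treewidth. For the lower bound, the 5 vertices {c, d, e, f, h} are pairwise adjacent, and any tree decomposition puts a clique entirely inside one bag — forcing width ≥ 4. Combining the bounds, tw(G) = 4.

Treewidth 4.
Bags: B1 = {c, e, f, g, h}  B2 = {c, d, e, f, h}  B3 = {b, d, e, f, h}  B4 = {a, c, e, f, h}
Tree: B1–B2, B2–B3, B2–B4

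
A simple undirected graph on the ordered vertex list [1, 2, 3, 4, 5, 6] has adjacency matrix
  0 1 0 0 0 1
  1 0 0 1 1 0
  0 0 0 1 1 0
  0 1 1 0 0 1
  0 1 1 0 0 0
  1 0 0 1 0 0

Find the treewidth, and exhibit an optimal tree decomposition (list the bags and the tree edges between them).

Treewidth 2.
One optimal decomposition is:
Bags: B1 = {1, 2, 6}  B2 = {2, 4, 6}  B3 = {2, 4, 5}  B4 = {3, 4, 5}
Tree: B1–B2, B2–B3, B3–B4

Each bag holds 3 vertices, so the decomposition has width 2, which upper-bounds the treewidth. The edges 1–6–4–2–1 form a cycle, so G is not a tree and its treewidth is at least 2. Therefore the treewidth is 2.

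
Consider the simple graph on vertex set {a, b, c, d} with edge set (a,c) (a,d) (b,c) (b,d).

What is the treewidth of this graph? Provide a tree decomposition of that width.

The largest bag has 3 vertices, giving width 2; this decomposition certifies tw(G) ≤ 2. For the lower bound, G contains the cycle c–b–d–a–c, so G is not a forest; only forests have treewidth ≤ 1, hence tw(G) ≥ 2. Combining the bounds, tw(G) = 2.

Treewidth 2.
One optimal decomposition is:
Bags: B1 = {b, c, d}  B2 = {a, c, d}
Tree: B1–B2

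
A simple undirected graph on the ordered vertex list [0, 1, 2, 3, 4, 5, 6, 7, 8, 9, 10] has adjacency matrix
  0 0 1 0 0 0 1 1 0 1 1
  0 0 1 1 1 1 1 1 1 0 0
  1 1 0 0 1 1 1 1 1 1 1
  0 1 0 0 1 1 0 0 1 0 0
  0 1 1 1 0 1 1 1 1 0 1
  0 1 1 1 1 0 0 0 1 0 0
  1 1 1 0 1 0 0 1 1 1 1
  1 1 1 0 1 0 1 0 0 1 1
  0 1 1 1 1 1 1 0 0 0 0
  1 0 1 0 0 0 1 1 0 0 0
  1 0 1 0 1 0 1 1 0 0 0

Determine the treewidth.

A width-4 tree decomposition is:
Bags: B1 = {1, 2, 4, 6, 8}  B2 = {1, 2, 4, 5, 8}  B3 = {1, 2, 4, 6, 7}  B4 = {2, 4, 6, 7, 10}  B5 = {0, 2, 6, 7, 10}  B6 = {1, 3, 4, 5, 8}  B7 = {0, 2, 6, 7, 9}
Tree: B1–B2, B1–B3, B3–B4, B4–B5, B2–B6, B5–B7
Each bag holds 5 vertices, so the decomposition has width 4, which upper-bounds the treewidth. Conversely, {1, 2, 4, 5, 8} is a clique of size 5, and the vertices of any clique must share a bag in every tree decomposition; so some bag has ≥ 5 vertices and tw(G) ≥ 4. Therefore the treewidth is 4.

4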